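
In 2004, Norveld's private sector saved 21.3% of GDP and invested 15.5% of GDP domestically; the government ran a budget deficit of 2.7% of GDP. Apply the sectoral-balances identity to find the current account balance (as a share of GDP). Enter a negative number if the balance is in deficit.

By the sectoral-balances identity, CA = (S_private - I) + (T - G).
Private balance = 21.3 - 15.5 = 5.8
Government balance (T - G) = -2.7
CA = 5.8 + (-2.7) = 3.1

3.1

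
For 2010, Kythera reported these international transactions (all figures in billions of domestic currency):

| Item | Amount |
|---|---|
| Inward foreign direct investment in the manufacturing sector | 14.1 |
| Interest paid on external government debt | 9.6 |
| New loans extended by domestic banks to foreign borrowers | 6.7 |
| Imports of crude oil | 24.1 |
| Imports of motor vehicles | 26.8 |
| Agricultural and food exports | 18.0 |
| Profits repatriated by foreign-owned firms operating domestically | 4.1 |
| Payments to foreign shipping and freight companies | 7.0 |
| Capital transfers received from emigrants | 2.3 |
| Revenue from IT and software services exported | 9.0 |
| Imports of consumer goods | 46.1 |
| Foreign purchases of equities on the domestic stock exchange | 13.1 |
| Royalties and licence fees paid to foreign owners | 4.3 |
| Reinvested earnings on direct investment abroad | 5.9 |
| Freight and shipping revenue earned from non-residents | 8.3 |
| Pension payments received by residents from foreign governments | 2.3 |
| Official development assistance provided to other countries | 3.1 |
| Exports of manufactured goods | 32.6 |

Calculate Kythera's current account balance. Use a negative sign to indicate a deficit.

-49.0

Goods: -26.8 + 32.6 - 46.1 + 18.0 - 24.1 = -46.4
Services: -7.0 + 9.0 - 4.3 + 8.3 = 6.0
Primary income: -9.6 - 4.1 + 5.9 = -7.8
Secondary income: 2.3 - 3.1 = -0.8
Current account = (-46.4) + 6.0 + (-7.8) + (-0.8) = -49.0
(Excluded from the current account — financial account: inward foreign direct investment in the manufacturing sector 14.1, new loans extended by domestic banks to foreign borrowers 6.7, foreign purchases of equities on the domestic stock exchange 13.1; capital account: capital transfers received from emigrants 2.3.)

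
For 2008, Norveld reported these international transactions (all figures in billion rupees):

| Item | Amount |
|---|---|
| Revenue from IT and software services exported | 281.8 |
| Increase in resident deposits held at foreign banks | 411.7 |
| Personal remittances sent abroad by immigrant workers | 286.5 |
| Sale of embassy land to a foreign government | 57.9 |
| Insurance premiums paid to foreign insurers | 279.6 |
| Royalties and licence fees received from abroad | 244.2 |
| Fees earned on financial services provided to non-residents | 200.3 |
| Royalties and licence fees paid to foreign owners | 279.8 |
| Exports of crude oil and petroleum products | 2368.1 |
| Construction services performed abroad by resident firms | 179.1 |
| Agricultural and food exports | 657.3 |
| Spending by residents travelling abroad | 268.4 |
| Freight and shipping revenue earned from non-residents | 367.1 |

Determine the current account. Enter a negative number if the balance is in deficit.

3183.6

Goods: 657.3 + 2368.1 = 3025.4
Services: -268.4 - 279.6 + 367.1 + 179.1 - 279.8 + 244.2 + 200.3 + 281.8 = 444.7
Secondary income: -286.5
Current account = 3025.4 + 444.7 + (-286.5) = 3183.6
(Excluded from the current account — financial account: increase in resident deposits held at foreign banks 411.7; capital account: sale of embassy land to a foreign government 57.9.)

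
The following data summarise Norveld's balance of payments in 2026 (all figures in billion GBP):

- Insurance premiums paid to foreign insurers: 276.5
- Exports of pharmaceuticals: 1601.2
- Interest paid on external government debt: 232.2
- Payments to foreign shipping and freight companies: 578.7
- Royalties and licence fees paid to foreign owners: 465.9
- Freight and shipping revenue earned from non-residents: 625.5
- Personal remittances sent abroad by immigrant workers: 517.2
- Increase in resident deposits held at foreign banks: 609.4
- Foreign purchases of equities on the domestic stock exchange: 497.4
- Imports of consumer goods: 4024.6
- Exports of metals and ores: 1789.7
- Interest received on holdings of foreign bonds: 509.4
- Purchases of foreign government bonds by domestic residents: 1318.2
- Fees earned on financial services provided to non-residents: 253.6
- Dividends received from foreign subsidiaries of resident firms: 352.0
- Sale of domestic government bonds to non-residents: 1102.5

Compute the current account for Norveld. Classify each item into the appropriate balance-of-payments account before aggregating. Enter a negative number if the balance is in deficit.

Goods: 1601.2 - 4024.6 + 1789.7 = -633.7
Services: -465.9 - 276.5 + 625.5 - 578.7 + 253.6 = -442.0
Primary income: 352.0 - 232.2 + 509.4 = 629.2
Secondary income: -517.2
Current account = (-633.7) + (-442.0) + 629.2 + (-517.2) = -963.7
(Excluded from the current account — financial account: increase in resident deposits held at foreign banks 609.4, foreign purchases of equities on the domestic stock exchange 497.4, purchases of foreign government bonds by domestic residents 1318.2, sale of domestic government bonds to non-residents 1102.5.)

-963.7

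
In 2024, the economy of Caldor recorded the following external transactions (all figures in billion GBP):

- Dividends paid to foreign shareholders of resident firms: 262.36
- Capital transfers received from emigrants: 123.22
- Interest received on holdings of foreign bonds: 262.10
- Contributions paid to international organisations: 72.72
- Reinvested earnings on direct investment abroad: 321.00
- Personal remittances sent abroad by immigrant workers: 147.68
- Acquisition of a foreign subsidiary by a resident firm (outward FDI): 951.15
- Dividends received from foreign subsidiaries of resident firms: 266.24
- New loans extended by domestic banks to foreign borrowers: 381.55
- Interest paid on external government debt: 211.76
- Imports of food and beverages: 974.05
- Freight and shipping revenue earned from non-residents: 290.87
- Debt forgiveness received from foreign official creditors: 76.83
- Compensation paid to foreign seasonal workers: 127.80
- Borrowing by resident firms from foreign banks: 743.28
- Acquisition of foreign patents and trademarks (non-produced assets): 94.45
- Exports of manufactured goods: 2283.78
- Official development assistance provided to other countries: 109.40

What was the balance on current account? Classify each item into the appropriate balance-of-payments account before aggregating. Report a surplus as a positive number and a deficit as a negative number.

1518.22

Goods: -974.05 + 2283.78 = 1309.73
Services: 290.87
Primary income: 321.00 + 262.10 + 266.24 - 127.80 - 211.76 - 262.36 = 247.42
Secondary income: -147.68 - 109.40 - 72.72 = -329.80
Current account = 1309.73 + 290.87 + 247.42 + (-329.80) = 1518.22
(Excluded from the current account — capital account: capital transfers received from emigrants 123.22, debt forgiveness received from foreign official creditors 76.83, acquisition of foreign patents and trademarks (non-produced assets) 94.45; financial account: acquisition of a foreign subsidiary by a resident firm (outward FDI) 951.15, new loans extended by domestic banks to foreign borrowers 381.55, borrowing by resident firms from foreign banks 743.28.)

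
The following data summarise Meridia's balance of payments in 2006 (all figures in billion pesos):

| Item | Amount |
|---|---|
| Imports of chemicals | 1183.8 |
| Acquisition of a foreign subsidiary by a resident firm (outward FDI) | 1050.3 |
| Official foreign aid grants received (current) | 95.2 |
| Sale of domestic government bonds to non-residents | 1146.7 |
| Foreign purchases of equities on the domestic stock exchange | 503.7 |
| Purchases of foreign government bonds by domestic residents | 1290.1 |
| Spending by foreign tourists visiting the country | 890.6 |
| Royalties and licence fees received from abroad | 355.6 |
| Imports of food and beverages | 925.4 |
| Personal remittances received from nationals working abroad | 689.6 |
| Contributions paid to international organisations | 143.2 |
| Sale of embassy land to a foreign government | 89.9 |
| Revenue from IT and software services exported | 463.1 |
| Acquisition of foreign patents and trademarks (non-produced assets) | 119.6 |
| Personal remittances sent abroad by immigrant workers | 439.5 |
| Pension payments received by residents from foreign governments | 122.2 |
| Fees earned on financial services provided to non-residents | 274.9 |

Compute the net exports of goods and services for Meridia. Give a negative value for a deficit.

Goods: -1183.8 - 925.4 = -2109.2
Services: 890.6 + 463.1 + 274.9 + 355.6 = 1984.2
Trade balance = -2109.2 + 1984.2 = -125.0
(Excluded from the trade balance — financial account: acquisition of a foreign subsidiary by a resident firm (outward FDI) 1050.3, sale of domestic government bonds to non-residents 1146.7, foreign purchases of equities on the domestic stock exchange 503.7, purchases of foreign government bonds by domestic residents 1290.1; secondary income: official foreign aid grants received (current) 95.2, personal remittances received from nationals working abroad 689.6, contributions paid to international organisations 143.2, personal remittances sent abroad by immigrant workers 439.5, pension payments received by residents from foreign governments 122.2; capital account: sale of embassy land to a foreign government 89.9, acquisition of foreign patents and trademarks (non-produced assets) 119.6.)

-125.0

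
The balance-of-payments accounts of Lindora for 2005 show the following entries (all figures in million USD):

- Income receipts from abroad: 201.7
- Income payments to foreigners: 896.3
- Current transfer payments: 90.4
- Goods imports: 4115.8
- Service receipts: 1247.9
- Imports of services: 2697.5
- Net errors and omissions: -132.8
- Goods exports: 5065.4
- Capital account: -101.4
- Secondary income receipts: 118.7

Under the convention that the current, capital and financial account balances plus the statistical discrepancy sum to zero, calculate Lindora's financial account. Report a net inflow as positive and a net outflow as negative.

1400.5

Goods balance = 5065.4 - 4115.8 = 949.6
Services balance = 1247.9 - 2697.5 = -1449.6
Trade balance (goods + services) = 949.6 + (-1449.6) = -500.0
Net primary income = 201.7 - 896.3 = -694.6
Net secondary income = 118.7 - 90.4 = 28.3
Current account = -500.0 + (-694.6) + 28.3 = -1166.3
Financial account = -(-1166.3 + (-101.4) + (-132.8)) = 1400.5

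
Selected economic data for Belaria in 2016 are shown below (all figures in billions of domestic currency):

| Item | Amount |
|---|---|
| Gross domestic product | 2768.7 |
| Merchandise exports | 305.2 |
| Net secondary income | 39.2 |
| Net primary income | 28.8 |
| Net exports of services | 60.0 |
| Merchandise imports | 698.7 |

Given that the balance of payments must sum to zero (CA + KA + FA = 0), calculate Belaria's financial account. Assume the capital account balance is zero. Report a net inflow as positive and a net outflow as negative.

Goods balance = 305.2 - 698.7 = -393.5
Services balance = 60.0
Trade balance (goods + services) = -393.5 + 60.0 = -333.5
Net primary income = 28.8
Net secondary income = 39.2
Current account = -333.5 + 28.8 + 39.2 = -265.5
Financial account = -(-265.5) = 265.5

265.5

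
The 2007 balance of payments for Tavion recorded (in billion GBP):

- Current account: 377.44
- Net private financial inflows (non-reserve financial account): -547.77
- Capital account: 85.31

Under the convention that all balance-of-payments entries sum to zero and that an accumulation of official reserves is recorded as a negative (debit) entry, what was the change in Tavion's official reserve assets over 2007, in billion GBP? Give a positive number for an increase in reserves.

-85.02

Official reserve transactions balance = -(377.44 + 85.31 + (-547.77)) = 85.02
An accumulation of reserves is recorded as a debit (negative entry), so the change in the stock of reserves is the negative of that balance.
Change in official reserves = -(85.02) = -85.02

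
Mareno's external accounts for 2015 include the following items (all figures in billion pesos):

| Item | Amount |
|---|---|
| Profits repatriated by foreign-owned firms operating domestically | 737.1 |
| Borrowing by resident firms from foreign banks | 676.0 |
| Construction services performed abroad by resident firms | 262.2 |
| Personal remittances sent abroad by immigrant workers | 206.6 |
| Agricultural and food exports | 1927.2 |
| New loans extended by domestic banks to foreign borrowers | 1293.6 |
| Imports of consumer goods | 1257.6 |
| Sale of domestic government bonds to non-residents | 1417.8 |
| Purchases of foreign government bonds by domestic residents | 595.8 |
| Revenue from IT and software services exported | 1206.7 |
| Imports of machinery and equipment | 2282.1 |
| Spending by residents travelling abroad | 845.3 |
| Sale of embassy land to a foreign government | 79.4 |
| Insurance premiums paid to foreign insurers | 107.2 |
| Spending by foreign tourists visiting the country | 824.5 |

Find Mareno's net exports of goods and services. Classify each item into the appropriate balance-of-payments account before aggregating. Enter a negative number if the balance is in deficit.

Goods: -2282.1 - 1257.6 + 1927.2 = -1612.5
Services: -845.3 + 1206.7 + 262.2 - 107.2 + 824.5 = 1340.9
Trade balance = -1612.5 + 1340.9 = -271.6
(Excluded from the trade balance — primary income: profits repatriated by foreign-owned firms operating domestically 737.1; financial account: borrowing by resident firms from foreign banks 676.0, new loans extended by domestic banks to foreign borrowers 1293.6, sale of domestic government bonds to non-residents 1417.8, purchases of foreign government bonds by domestic residents 595.8; secondary income: personal remittances sent abroad by immigrant workers 206.6; capital account: sale of embassy land to a foreign government 79.4.)

-271.6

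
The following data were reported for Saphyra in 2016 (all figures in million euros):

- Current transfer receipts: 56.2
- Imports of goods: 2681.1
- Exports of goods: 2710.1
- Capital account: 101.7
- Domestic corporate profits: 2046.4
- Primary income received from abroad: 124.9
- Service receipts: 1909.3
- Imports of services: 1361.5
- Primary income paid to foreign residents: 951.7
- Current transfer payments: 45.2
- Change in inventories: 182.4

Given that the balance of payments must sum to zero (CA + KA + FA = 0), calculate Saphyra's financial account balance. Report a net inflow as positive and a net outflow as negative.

137.3

Goods balance = 2710.1 - 2681.1 = 29.0
Services balance = 1909.3 - 1361.5 = 547.8
Trade balance (goods + services) = 29.0 + 547.8 = 576.8
Net primary income = 124.9 - 951.7 = -826.8
Net secondary income = 56.2 - 45.2 = 11.0
Current account = 576.8 + (-826.8) + 11.0 = -239.0
Financial account = -(-239.0 + 101.7) = 137.3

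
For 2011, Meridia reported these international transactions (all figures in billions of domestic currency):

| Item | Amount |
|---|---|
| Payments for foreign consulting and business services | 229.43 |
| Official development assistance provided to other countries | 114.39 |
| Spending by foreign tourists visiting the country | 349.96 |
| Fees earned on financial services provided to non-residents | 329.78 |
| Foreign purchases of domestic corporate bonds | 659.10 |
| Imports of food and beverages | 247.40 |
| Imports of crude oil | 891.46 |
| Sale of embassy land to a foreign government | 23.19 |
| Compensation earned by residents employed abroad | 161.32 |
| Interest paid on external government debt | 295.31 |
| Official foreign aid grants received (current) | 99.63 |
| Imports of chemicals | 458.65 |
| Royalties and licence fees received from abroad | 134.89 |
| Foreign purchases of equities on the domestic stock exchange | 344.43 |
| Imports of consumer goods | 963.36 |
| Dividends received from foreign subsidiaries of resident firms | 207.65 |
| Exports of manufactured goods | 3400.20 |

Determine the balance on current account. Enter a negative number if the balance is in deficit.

Goods: 3400.20 - 458.65 - 891.46 - 247.40 - 963.36 = 839.33
Services: -229.43 + 349.96 + 134.89 + 329.78 = 585.20
Primary income: 207.65 + 161.32 - 295.31 = 73.66
Secondary income: 99.63 - 114.39 = -14.76
Current account = 839.33 + 585.20 + 73.66 + (-14.76) = 1483.43
(Excluded from the current account — financial account: foreign purchases of domestic corporate bonds 659.10, foreign purchases of equities on the domestic stock exchange 344.43; capital account: sale of embassy land to a foreign government 23.19.)

1483.43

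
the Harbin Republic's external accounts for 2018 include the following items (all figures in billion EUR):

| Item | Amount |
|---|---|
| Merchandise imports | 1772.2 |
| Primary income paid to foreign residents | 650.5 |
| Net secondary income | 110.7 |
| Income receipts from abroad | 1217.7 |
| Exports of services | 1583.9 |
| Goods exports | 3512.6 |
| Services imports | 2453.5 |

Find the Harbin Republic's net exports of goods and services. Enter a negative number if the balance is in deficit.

870.8

Goods balance = 3512.6 - 1772.2 = 1740.4
Services balance = 1583.9 - 2453.5 = -869.6
Trade balance (goods + services) = 1740.4 + (-869.6) = 870.8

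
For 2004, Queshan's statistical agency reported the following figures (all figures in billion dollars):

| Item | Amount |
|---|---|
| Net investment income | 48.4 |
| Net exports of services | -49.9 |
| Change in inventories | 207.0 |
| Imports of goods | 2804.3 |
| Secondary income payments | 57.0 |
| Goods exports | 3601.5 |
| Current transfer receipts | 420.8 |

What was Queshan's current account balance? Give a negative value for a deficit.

1159.5

Goods balance = 3601.5 - 2804.3 = 797.2
Services balance = -49.9
Trade balance (goods + services) = 797.2 + (-49.9) = 747.3
Net primary income = 48.4
Net secondary income = 420.8 - 57.0 = 363.8
Current account = 747.3 + 48.4 + 363.8 = 1159.5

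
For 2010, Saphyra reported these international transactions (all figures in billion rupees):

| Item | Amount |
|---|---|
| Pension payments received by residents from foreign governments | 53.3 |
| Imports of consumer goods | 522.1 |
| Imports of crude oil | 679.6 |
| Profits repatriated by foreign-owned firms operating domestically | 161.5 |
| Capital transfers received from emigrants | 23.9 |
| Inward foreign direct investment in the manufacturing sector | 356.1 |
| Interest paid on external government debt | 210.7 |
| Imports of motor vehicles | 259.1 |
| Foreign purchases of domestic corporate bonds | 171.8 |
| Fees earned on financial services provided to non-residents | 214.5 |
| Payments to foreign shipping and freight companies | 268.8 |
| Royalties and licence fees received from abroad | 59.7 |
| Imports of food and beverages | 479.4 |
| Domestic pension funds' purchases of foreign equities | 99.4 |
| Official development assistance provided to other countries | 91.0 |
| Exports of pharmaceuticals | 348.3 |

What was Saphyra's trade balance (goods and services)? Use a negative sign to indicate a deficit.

Goods: -522.1 - 679.6 + 348.3 - 479.4 - 259.1 = -1591.9
Services: 59.7 - 268.8 + 214.5 = 5.4
Trade balance = -1591.9 + 5.4 = -1586.5
(Excluded from the trade balance — secondary income: pension payments received by residents from foreign governments 53.3, official development assistance provided to other countries 91.0; primary income: profits repatriated by foreign-owned firms operating domestically 161.5, interest paid on external government debt 210.7; capital account: capital transfers received from emigrants 23.9; financial account: inward foreign direct investment in the manufacturing sector 356.1, foreign purchases of domestic corporate bonds 171.8, domestic pension funds' purchases of foreign equities 99.4.)

-1586.5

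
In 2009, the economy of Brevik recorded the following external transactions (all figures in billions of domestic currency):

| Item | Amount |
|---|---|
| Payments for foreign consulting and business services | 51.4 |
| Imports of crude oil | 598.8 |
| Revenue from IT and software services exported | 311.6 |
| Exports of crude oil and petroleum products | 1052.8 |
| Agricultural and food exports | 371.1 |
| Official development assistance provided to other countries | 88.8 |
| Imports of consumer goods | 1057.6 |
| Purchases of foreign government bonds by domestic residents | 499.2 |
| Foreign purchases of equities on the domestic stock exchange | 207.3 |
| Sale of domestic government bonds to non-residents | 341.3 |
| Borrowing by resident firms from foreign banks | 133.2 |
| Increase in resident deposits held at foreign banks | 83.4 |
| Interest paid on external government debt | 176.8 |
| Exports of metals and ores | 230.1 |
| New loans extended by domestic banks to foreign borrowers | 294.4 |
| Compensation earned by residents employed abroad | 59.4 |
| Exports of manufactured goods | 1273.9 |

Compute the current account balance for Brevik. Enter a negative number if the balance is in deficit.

1325.5

Goods: -1057.6 + 1052.8 + 371.1 + 230.1 + 1273.9 - 598.8 = 1271.5
Services: -51.4 + 311.6 = 260.2
Primary income: -176.8 + 59.4 = -117.4
Secondary income: -88.8
Current account = 1271.5 + 260.2 + (-117.4) + (-88.8) = 1325.5
(Excluded from the current account — financial account: purchases of foreign government bonds by domestic residents 499.2, foreign purchases of equities on the domestic stock exchange 207.3, sale of domestic government bonds to non-residents 341.3, borrowing by resident firms from foreign banks 133.2, increase in resident deposits held at foreign banks 83.4, new loans extended by domestic banks to foreign borrowers 294.4.)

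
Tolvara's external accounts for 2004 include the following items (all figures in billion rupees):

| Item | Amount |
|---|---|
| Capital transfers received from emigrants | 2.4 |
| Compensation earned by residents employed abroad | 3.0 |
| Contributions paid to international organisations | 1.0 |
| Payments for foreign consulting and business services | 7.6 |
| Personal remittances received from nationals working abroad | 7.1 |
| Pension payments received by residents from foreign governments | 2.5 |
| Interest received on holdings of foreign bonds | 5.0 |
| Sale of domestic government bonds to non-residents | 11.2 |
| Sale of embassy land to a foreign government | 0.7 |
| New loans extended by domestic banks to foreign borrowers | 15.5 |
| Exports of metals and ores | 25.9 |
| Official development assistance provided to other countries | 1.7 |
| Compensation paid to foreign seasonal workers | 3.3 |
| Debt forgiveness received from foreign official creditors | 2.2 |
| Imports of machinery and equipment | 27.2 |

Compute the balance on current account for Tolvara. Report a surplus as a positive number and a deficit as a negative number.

Goods: 25.9 - 27.2 = -1.3
Services: -7.6
Primary income: 3.0 - 3.3 + 5.0 = 4.7
Secondary income: -1.0 + 7.1 + 2.5 - 1.7 = 6.9
Current account = (-1.3) + (-7.6) + 4.7 + 6.9 = 2.7
(Excluded from the current account — capital account: capital transfers received from emigrants 2.4, sale of embassy land to a foreign government 0.7, debt forgiveness received from foreign official creditors 2.2; financial account: sale of domestic government bonds to non-residents 11.2, new loans extended by domestic banks to foreign borrowers 15.5.)

2.7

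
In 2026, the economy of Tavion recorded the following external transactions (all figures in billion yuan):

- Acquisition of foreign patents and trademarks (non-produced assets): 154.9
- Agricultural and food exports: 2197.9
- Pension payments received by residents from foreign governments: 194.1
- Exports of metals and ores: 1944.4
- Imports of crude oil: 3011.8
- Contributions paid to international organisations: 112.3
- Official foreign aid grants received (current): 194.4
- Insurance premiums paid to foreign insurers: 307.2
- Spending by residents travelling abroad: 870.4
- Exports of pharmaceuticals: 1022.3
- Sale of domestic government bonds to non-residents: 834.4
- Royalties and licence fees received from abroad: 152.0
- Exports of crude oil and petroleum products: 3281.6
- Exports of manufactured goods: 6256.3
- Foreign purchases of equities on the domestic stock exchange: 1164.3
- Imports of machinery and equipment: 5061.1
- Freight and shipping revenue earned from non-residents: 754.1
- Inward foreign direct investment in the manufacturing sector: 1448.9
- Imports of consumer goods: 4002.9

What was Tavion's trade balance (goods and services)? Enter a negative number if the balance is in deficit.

2355.2

Goods: -5061.1 + 1022.3 + 6256.3 - 4002.9 + 2197.9 - 3011.8 + 1944.4 + 3281.6 = 2626.7
Services: -870.4 - 307.2 + 754.1 + 152.0 = -271.5
Trade balance = 2626.7 + (-271.5) = 2355.2
(Excluded from the trade balance — capital account: acquisition of foreign patents and trademarks (non-produced assets) 154.9; secondary income: pension payments received by residents from foreign governments 194.1, contributions paid to international organisations 112.3, official foreign aid grants received (current) 194.4; financial account: sale of domestic government bonds to non-residents 834.4, foreign purchases of equities on the domestic stock exchange 1164.3, inward foreign direct investment in the manufacturing sector 1448.9.)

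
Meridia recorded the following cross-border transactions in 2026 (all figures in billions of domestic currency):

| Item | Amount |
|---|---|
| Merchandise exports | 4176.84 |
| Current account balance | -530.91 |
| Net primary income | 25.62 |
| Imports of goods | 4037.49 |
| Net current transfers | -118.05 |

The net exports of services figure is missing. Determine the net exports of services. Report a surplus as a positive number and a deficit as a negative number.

-577.83

Current account = goods balance + services balance + net primary income + net secondary income
Sum of the known components = 46.92
Net exports of services = CA - (known components) = -530.91 - 46.92 = -577.83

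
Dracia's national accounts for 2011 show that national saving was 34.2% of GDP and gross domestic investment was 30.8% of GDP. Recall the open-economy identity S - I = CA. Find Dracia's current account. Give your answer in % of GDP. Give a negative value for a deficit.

3.4

CA = S - I = 34.2 - 30.8 = 3.4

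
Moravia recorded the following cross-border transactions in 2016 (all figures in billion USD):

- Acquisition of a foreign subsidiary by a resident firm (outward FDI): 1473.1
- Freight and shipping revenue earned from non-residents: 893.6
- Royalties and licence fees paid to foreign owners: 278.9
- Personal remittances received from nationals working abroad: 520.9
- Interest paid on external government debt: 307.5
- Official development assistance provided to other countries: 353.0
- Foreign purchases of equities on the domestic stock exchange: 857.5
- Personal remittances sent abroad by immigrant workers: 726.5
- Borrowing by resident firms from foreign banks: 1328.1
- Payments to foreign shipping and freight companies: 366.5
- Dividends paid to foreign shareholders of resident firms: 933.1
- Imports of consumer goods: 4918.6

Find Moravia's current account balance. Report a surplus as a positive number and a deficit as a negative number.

Goods: -4918.6
Services: -278.9 - 366.5 + 893.6 = 248.2
Primary income: -933.1 - 307.5 = -1240.6
Secondary income: -726.5 + 520.9 - 353.0 = -558.6
Current account = (-4918.6) + 248.2 + (-1240.6) + (-558.6) = -6469.6
(Excluded from the current account — financial account: acquisition of a foreign subsidiary by a resident firm (outward FDI) 1473.1, foreign purchases of equities on the domestic stock exchange 857.5, borrowing by resident firms from foreign banks 1328.1.)

-6469.6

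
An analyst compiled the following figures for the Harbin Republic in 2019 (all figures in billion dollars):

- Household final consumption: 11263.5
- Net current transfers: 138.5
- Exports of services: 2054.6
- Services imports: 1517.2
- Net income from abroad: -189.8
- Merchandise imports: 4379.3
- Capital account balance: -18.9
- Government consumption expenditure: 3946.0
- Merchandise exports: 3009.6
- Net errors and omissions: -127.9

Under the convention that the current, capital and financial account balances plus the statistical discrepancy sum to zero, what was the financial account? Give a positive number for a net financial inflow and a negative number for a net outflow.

Goods balance = 3009.6 - 4379.3 = -1369.7
Services balance = 2054.6 - 1517.2 = 537.4
Trade balance (goods + services) = -1369.7 + 537.4 = -832.3
Net primary income = -189.8
Net secondary income = 138.5
Current account = -832.3 + (-189.8) + 138.5 = -883.6
Financial account = -(-883.6 + (-18.9) + (-127.9)) = 1030.4

1030.4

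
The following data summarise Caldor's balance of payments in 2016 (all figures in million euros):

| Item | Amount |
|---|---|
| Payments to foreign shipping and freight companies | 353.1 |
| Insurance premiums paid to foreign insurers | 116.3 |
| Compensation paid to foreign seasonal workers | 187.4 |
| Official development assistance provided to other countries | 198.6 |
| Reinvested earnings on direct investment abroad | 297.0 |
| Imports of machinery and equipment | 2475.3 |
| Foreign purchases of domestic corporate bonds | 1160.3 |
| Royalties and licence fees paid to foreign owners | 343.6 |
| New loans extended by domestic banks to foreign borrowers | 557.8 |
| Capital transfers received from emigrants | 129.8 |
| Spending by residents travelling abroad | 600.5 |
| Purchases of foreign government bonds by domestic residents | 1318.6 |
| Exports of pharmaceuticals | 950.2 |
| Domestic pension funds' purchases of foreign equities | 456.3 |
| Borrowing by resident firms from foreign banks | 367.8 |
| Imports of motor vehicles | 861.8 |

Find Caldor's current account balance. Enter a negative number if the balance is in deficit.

-3889.4

Goods: -861.8 + 950.2 - 2475.3 = -2386.9
Services: -600.5 - 353.1 - 116.3 - 343.6 = -1413.5
Primary income: -187.4 + 297.0 = 109.6
Secondary income: -198.6
Current account = (-2386.9) + (-1413.5) + 109.6 + (-198.6) = -3889.4
(Excluded from the current account — financial account: foreign purchases of domestic corporate bonds 1160.3, new loans extended by domestic banks to foreign borrowers 557.8, purchases of foreign government bonds by domestic residents 1318.6, domestic pension funds' purchases of foreign equities 456.3, borrowing by resident firms from foreign banks 367.8; capital account: capital transfers received from emigrants 129.8.)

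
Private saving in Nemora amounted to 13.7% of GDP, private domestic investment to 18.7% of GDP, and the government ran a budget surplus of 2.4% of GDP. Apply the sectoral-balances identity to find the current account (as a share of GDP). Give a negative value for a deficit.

-2.6

By the sectoral-balances identity, CA = (S_private - I) + (T - G).
Private balance = 13.7 - 18.7 = -5.0
Government balance (T - G) = 2.4
CA = -5.0 + 2.4 = -2.6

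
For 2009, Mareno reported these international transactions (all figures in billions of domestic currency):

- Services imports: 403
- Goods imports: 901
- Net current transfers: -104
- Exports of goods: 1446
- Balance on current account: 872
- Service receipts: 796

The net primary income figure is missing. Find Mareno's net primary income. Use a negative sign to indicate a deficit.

Current account = goods balance + services balance + net primary income + net secondary income
Sum of the known components = 834
Net primary income = CA - (known components) = 872 - 834 = 38

38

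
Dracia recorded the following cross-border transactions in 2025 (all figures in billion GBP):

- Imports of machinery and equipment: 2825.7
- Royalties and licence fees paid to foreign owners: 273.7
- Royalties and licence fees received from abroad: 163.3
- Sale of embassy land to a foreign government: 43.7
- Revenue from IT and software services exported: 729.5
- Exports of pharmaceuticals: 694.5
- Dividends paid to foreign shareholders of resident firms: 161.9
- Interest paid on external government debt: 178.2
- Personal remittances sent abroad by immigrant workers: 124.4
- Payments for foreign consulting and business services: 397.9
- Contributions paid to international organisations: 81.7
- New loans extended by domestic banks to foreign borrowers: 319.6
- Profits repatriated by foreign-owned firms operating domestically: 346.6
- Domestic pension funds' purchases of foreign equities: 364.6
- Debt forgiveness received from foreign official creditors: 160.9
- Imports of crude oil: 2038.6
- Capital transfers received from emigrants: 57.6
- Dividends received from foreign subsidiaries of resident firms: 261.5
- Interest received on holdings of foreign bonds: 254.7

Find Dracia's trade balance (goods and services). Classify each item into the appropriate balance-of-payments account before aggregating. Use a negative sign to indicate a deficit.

-3948.6

Goods: -2038.6 + 694.5 - 2825.7 = -4169.8
Services: 729.5 - 397.9 - 273.7 + 163.3 = 221.2
Trade balance = -4169.8 + 221.2 = -3948.6
(Excluded from the trade balance — capital account: sale of embassy land to a foreign government 43.7, debt forgiveness received from foreign official creditors 160.9, capital transfers received from emigrants 57.6; primary income: dividends paid to foreign shareholders of resident firms 161.9, interest paid on external government debt 178.2, profits repatriated by foreign-owned firms operating domestically 346.6, dividends received from foreign subsidiaries of resident firms 261.5, interest received on holdings of foreign bonds 254.7; secondary income: personal remittances sent abroad by immigrant workers 124.4, contributions paid to international organisations 81.7; financial account: new loans extended by domestic banks to foreign borrowers 319.6, domestic pension funds' purchases of foreign equities 364.6.)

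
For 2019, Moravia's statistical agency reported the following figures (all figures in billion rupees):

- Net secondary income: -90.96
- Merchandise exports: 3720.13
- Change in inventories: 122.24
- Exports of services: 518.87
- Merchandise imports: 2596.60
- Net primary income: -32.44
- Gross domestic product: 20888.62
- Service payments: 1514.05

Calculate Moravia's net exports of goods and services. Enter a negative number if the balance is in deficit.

Goods balance = 3720.13 - 2596.60 = 1123.53
Services balance = 518.87 - 1514.05 = -995.18
Trade balance (goods + services) = 1123.53 + (-995.18) = 128.35

128.35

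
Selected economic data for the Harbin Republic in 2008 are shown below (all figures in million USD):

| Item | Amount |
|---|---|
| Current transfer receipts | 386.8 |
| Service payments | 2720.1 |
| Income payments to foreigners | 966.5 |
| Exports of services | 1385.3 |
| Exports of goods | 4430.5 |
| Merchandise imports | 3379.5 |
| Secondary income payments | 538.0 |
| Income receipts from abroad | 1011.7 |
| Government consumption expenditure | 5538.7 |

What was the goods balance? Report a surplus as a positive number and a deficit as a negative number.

1051.0

Goods balance = 4430.5 - 3379.5 = 1051.0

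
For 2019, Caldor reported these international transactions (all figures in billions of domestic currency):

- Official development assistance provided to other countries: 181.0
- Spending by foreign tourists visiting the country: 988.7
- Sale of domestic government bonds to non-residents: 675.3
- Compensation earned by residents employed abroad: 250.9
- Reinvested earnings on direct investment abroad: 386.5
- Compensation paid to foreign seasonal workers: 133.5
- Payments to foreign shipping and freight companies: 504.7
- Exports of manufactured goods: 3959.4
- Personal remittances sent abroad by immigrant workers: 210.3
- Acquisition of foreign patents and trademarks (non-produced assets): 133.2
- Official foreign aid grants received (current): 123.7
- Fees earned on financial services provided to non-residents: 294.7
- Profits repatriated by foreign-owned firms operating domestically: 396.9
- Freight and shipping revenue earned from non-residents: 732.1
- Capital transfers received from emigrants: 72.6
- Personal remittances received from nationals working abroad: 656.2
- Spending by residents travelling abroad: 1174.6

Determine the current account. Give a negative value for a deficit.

4791.2

Goods: 3959.4
Services: 988.7 - 504.7 + 294.7 + 732.1 - 1174.6 = 336.2
Primary income: 386.5 - 396.9 + 250.9 - 133.5 = 107.0
Secondary income: 656.2 - 181.0 + 123.7 - 210.3 = 388.6
Current account = 3959.4 + 336.2 + 107.0 + 388.6 = 4791.2
(Excluded from the current account — financial account: sale of domestic government bonds to non-residents 675.3; capital account: acquisition of foreign patents and trademarks (non-produced assets) 133.2, capital transfers received from emigrants 72.6.)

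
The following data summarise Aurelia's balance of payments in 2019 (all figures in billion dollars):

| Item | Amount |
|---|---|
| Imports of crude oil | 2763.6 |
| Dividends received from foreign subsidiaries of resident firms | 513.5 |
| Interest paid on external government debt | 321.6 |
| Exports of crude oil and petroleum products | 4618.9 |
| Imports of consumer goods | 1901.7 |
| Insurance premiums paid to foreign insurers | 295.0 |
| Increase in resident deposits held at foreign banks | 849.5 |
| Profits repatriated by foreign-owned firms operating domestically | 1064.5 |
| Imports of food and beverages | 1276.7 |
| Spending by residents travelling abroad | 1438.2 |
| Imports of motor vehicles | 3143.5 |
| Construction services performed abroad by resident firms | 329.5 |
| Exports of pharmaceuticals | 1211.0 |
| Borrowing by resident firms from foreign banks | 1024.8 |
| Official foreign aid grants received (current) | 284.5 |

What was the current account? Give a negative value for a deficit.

-5247.4

Goods: -1276.7 - 2763.6 + 4618.9 + 1211.0 - 3143.5 - 1901.7 = -3255.6
Services: -1438.2 - 295.0 + 329.5 = -1403.7
Primary income: -321.6 - 1064.5 + 513.5 = -872.6
Secondary income: 284.5
Current account = (-3255.6) + (-1403.7) + (-872.6) + 284.5 = -5247.4
(Excluded from the current account — financial account: increase in resident deposits held at foreign banks 849.5, borrowing by resident firms from foreign banks 1024.8.)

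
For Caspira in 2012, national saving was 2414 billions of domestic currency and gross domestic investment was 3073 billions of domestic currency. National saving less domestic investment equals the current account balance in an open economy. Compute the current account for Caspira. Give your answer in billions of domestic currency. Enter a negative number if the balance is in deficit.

CA = S - I = 2414 - 3073 = -659

-659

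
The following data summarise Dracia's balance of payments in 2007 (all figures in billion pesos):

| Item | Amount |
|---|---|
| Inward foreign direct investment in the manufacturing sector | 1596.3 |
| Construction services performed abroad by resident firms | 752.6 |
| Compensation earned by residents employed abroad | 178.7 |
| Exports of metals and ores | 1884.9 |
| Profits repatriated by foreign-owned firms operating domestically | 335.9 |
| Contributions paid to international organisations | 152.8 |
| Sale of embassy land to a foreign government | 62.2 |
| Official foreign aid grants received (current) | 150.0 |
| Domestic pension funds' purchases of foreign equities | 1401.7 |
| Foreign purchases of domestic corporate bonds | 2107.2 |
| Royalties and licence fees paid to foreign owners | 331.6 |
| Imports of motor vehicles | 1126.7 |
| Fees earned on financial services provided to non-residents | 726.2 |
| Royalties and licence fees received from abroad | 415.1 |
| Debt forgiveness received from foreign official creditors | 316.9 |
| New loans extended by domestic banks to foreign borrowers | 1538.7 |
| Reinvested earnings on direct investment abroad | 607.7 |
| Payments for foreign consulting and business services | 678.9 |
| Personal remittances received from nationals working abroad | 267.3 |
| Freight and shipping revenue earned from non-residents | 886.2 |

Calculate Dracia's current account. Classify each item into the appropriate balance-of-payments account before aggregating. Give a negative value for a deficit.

Goods: -1126.7 + 1884.9 = 758.2
Services: 886.2 + 415.1 + 726.2 - 331.6 - 678.9 + 752.6 = 1769.6
Primary income: 178.7 - 335.9 + 607.7 = 450.5
Secondary income: 267.3 - 152.8 + 150.0 = 264.5
Current account = 758.2 + 1769.6 + 450.5 + 264.5 = 3242.8
(Excluded from the current account — financial account: inward foreign direct investment in the manufacturing sector 1596.3, domestic pension funds' purchases of foreign equities 1401.7, foreign purchases of domestic corporate bonds 2107.2, new loans extended by domestic banks to foreign borrowers 1538.7; capital account: sale of embassy land to a foreign government 62.2, debt forgiveness received from foreign official creditors 316.9.)

3242.8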